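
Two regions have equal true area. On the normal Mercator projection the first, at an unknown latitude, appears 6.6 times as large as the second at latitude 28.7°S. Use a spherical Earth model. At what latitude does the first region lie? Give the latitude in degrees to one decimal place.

Mercator areal scale is sec²φ, so apparent-area ratio = sec²φ₁ / sec²φ₂ = cos²φ₂ / cos²φ₁.
cos²φ₂ / cos²φ₁ = 6.6  ⇒  cos φ₁ = cos 28.7° / √6.6 = 0.8771/2.569 = 0.3414.
φ₁ = arccos(0.3414) ≈ 70.0°.

70.0°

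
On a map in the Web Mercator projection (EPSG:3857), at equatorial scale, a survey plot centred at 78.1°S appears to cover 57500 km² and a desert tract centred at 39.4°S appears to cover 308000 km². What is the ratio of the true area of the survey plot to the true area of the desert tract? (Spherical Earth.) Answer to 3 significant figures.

Since Mercator area scale is 1/cos²φ, the true area equals the apparent area multiplied by cos²φ.
True area of survey plot: 57500 × cos²(78.1°) = 57500 × 0.04252 = 2445 km².
True area of desert tract: 308000 × cos²(39.4°) = 308000 × 0.5971 = 183900 km².
Ratio = 2445 / 183900 ≈ 0.0133.

0.0133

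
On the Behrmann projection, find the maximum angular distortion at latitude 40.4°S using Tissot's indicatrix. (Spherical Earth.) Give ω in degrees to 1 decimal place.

14.7°

The Behrmann projection is cylindrical equal-area with φ₀ = 30°. For cylindrical equal-area with standard parallel φ₀, h = cos φ / cos φ₀ and k = cos φ₀ / cos φ, so h·k = 1.
At 40.4°: h = 0.8793, k = 1.137; principal scales a = 1.137, b = 0.8793.
sin(ω/2) = (a − b)/(a + b) = 0.2579/2.017 = 0.1279, so ω = 2 arcsin(0.1279) ≈ 14.7°.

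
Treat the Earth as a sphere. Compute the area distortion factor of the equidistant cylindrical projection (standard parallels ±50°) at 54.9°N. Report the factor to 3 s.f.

In the equirectangular projection with standard parallel φ₀ = 50° (x = Rλ cos φ₀, y = Rφ), meridians are true-scale (h = 1) and the parallel scale is k = cos φ₀ / cos φ.
Areal scale = h·k = 1 × cos φ₀ / cos φ; at 54.9°, h = 1.000, k = 1.118, so h·k = 1.118.

1.12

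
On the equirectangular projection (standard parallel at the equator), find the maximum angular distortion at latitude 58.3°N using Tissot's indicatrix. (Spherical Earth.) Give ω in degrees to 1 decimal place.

36.2°

Plate carrée maps x = Rλ, y = Rφ. The meridian scale is h = 1 and the parallel scale is k = 1/cos φ = sec φ.
At 58.3°: h = 1.000, k = 1.903; principal scales a = 1.903, b = 1.000.
sin(ω/2) = (a − b)/(a + b) = 0.9031/2.903 = 0.3111, so ω = 2 arcsin(0.3111) ≈ 36.2°.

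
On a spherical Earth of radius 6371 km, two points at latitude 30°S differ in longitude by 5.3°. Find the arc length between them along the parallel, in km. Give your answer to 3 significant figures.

Arc length along a parallel = R cos φ · Δλ (with Δλ in radians).
= 6371 × cos 30° × (5.3° × π/180) = 6371 × 0.8660 × 0.09250 ≈ 510 km.

510 km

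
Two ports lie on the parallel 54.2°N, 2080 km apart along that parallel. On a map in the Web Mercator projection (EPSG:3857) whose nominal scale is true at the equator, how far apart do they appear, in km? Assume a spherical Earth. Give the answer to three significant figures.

3560 km

The Mercator projection is conformal; its linear scale factor is the same in every direction and equals sec φ = 1/cos φ.
Along the parallel, k = sec 54.2° = 1/0.5850 = 1.710.
Map distance = 2080 × 1.710 ≈ 3560 km.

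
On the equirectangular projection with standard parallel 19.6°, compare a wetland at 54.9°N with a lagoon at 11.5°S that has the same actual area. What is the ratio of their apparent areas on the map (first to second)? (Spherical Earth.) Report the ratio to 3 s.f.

1.70

The equidistant cylindrical projection with φ₀ = 19.6° has h = 1 (meridians true) and k = cos φ₀ / cos φ along parallels.
Areal scale at 54.9°: h·k = 1.000 × 1.638 = 1.638.
Areal scale at 11.5°: h·k = 1.000 × 0.9614 = 0.9614.
Ratio = 1.638/0.9614 ≈ 1.70.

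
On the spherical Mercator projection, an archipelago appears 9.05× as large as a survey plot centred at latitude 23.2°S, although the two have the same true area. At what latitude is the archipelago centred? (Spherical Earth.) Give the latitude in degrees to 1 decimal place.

For equal true areas on Mercator, apparent areas scale as sec²φ, so the ratio is cos²φ₂ / cos²φ₁.
cos²φ₂ / cos²φ₁ = 9.05  ⇒  cos φ₁ = cos 23.2° / √9.05 = 0.9191/3.008 = 0.3055.
φ₁ = arccos(0.3055) ≈ 72.2°.

72.2°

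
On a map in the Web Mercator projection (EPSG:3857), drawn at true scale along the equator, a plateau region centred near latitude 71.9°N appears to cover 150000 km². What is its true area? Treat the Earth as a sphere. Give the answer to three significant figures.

For Mercator, h = k = sec φ (a conformal cylindrical projection has a single point scale, 1/cos φ).
Areal scale = k² = sec²φ = 1/cos²(71.9°) = 1/0.3107² = 10.36.
True area = apparent / (areal scale) = 150000 / 10.36 ≈ 14500 km².

14500 km²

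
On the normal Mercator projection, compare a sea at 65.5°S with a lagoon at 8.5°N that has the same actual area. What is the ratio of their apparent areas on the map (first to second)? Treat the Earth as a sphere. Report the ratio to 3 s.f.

5.69

Mercator is conformal with k = sec φ, so areal scale = k² = sec²φ.
At 65.5°: sec²(65.5°) = 1/0.4147² = 5.815.
At 8.5°: sec²(8.5°) = 1/0.9890² = 1.022.
Ratio = 5.815/1.022 = cos²(8.5°)/cos²(65.5°) ≈ 5.69.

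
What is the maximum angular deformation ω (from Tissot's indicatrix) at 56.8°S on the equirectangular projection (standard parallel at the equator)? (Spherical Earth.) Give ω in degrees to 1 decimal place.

In the plate carrée (x = Rλ, y = Rφ), meridians are true-scale (h = 1) and parallels are stretched by k = sec φ.
At 56.8°: h = 1.000, k = 1.826; principal scales a = 1.826, b = 1.000.
sin(ω/2) = (a − b)/(a + b) = 0.8263/2.826 = 0.2924, so ω = 2 arcsin(0.2924) ≈ 34.0°.

34.0°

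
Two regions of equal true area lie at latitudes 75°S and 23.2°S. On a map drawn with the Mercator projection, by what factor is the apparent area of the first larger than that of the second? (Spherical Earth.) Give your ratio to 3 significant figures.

12.6

Mercator is conformal with k = sec φ, so areal scale = k² = sec²φ.
At 75°: sec²(75°) = 1/0.2588² = 14.93.
At 23.2°: sec²(23.2°) = 1/0.9191² = 1.184.
Ratio = 14.93/1.184 = cos²(23.2°)/cos²(75°) ≈ 12.6.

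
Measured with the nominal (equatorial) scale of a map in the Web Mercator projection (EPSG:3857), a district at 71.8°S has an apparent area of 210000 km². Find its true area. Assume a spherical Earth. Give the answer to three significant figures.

20500 km²

The Mercator projection is conformal; its linear scale factor is the same in every direction and equals sec φ = 1/cos φ.
Areal scale = k² = sec²φ = 1/cos²(71.8°) = 1/0.3123² = 10.25.
True area = apparent / (areal scale) = 210000 / 10.25 ≈ 20500 km².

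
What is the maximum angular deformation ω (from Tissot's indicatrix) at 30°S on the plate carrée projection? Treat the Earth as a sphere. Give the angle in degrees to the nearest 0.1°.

In the plate carrée (x = Rλ, y = Rφ), meridians are true-scale (h = 1) and parallels are stretched by k = sec φ.
At 30°: h = 1.000, k = 1.155; principal scales a = 1.155, b = 1.000.
sin(ω/2) = (a − b)/(a + b) = 0.1547/2.155 = 0.07180, so ω = 2 arcsin(0.07180) ≈ 8.2°.

8.2°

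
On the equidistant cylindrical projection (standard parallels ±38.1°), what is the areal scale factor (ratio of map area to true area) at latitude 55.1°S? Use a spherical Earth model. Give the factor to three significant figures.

1.38

The equidistant cylindrical projection with φ₀ = 38.1° has h = 1 (meridians true) and k = cos φ₀ / cos φ along parallels.
Areal scale = h·k = 1 × cos φ₀ / cos φ; at 55.1°, h = 1.000, k = 1.375, so h·k = 1.375.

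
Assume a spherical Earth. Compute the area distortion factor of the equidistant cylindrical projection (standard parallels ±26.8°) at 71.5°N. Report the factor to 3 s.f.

2.81

The equidistant cylindrical projection with φ₀ = 26.8° has h = 1 (meridians true) and k = cos φ₀ / cos φ along parallels.
Areal scale = h·k = 1 × cos φ₀ / cos φ; at 71.5°, h = 1.000, k = 2.813, so h·k = 2.813.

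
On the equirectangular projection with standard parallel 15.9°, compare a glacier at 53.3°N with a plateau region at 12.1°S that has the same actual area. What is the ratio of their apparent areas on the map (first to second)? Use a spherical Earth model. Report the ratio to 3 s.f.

1.64

With standard parallel φ₀ = 15.9°, the equirectangular projection gives x = Rλ cos φ₀, y = Rφ, so h = 1 and k = cos 15.9° / cos φ.
Areal scale at 53.3°: h·k = 1.000 × 1.609 = 1.609.
Areal scale at 12.1°: h·k = 1.000 × 0.9836 = 0.9836.
Ratio = 1.609/0.9836 ≈ 1.64.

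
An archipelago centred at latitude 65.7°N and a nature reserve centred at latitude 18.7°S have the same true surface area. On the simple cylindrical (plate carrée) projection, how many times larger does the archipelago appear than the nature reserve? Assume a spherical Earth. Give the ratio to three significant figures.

For the equirectangular projection with φ₀ = 0 (plate carrée), h = 1 along meridians and k = sec φ along parallels.
Areal scale at 65.7°: h·k = 1.000 × 2.430 = 2.430.
Areal scale at 18.7°: h·k = 1.000 × 1.056 = 1.056.
Ratio = 2.430/1.056 ≈ 2.30.

2.30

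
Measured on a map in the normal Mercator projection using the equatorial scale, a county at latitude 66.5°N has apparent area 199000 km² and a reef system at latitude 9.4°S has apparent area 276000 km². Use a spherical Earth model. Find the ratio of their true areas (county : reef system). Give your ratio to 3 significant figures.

0.118

On Mercator the areal scale is sec²φ, so true area = apparent × cos²φ.
True area of county: 199000 × cos²(66.5°) = 199000 × 0.1590 = 31640 km².
True area of reef system: 276000 × cos²(9.4°) = 276000 × 0.9733 = 268600 km².
Ratio = 31640 / 268600 ≈ 0.118.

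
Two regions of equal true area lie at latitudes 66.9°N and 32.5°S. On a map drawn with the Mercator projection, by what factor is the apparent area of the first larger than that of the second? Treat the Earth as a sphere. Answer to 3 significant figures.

4.62

On Mercator, area is exaggerated by sec²φ = 1/cos²φ.
At 66.9°: sec²(66.9°) = 1/0.3923² = 6.497.
At 32.5°: sec²(32.5°) = 1/0.8434² = 1.406.
Ratio = 6.497/1.406 = cos²(32.5°)/cos²(66.9°) ≈ 4.62.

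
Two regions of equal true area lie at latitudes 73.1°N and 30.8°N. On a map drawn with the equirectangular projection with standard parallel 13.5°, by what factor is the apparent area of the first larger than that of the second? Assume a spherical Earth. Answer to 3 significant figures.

2.95

With standard parallel φ₀ = 13.5°, the equirectangular projection gives x = Rλ cos φ₀, y = Rφ, so h = 1 and k = cos 13.5° / cos φ.
Areal scale at 73.1°: h·k = 1.000 × 3.345 = 3.345.
Areal scale at 30.8°: h·k = 1.000 × 1.132 = 1.132.
Ratio = 3.345/1.132 ≈ 2.95.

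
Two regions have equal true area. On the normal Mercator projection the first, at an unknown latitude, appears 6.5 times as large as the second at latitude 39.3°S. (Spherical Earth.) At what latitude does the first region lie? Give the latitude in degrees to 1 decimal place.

72.3°

On Mercator, (apparent₁)/(apparent₂) = sec²φ₁ / sec²φ₂ when true areas are equal.
cos²φ₂ / cos²φ₁ = 6.5  ⇒  cos φ₁ = cos 39.3° / √6.5 = 0.7738/2.550 = 0.3035.
φ₁ = arccos(0.3035) ≈ 72.3°.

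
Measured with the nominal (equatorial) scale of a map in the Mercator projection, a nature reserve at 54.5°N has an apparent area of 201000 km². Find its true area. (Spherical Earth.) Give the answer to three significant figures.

67800 km²

For Mercator, h = k = sec φ (a conformal cylindrical projection has a single point scale, 1/cos φ).
Areal scale = k² = sec²φ = 1/cos²(54.5°) = 1/0.5807² = 2.965.
True area = apparent / (areal scale) = 201000 / 2.965 ≈ 67800 km².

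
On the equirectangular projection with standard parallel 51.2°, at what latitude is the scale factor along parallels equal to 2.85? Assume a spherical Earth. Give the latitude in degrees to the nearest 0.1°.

77.3°

In the equirectangular projection with standard parallel φ₀ = 51.2° (x = Rλ cos φ₀, y = Rφ), meridians are true-scale (h = 1) and the parallel scale is k = cos φ₀ / cos φ.
k = cos φ₀ / cos φ = 2.85  ⇒  cos φ = cos 51.2° / 2.85 = 0.2199.
φ = arccos(0.2199) ≈ 77.3°.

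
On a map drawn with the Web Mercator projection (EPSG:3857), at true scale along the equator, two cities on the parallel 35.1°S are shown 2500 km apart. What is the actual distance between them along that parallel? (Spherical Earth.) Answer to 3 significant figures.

2050 km

The Mercator projection is conformal; its linear scale factor is the same in every direction and equals sec φ = 1/cos φ.
Along the parallel at 35.1°, map distances are exaggerated by k = sec 35.1° = 1.222.
True distance = 2500 / 1.222 = 2500 × cos 35.1° ≈ 2050 km.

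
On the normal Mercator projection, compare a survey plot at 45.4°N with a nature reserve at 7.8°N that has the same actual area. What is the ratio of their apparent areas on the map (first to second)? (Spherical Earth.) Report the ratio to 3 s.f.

1.99

Mercator areal scale is sec²φ.
At 45.4°: sec²(45.4°) = 1/0.7022² = 2.028.
At 7.8°: sec²(7.8°) = 1/0.9907² = 1.019.
Ratio = 2.028/1.019 = cos²(7.8°)/cos²(45.4°) ≈ 1.99.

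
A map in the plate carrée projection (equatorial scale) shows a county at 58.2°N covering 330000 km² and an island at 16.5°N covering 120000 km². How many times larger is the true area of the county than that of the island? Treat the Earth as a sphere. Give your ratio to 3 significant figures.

1.51

Plate carrée has h = 1 and k = sec φ, giving areal scale sec φ; true area = (apparent area) · cos φ.
True area of county: 330000 × cos(58.2°) = 330000 × 0.5270 = 173900 km².
True area of island: 120000 × cos(16.5°) = 120000 × 0.9588 = 115100 km².
Ratio = 173900 / 115100 ≈ 1.51.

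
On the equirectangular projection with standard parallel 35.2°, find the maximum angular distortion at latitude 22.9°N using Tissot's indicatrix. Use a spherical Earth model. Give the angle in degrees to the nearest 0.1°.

In the equirectangular projection with standard parallel φ₀ = 35.2° (x = Rλ cos φ₀, y = Rφ), meridians are true-scale (h = 1) and the parallel scale is k = cos φ₀ / cos φ.
At 22.9°: h = 1.000, k = 0.8871; principal scales a = 1.000, b = 0.8871.
sin(ω/2) = (a − b)/(a + b) = 0.1129/1.887 = 0.05985, so ω = 2 arcsin(0.05985) ≈ 6.9°.

6.9°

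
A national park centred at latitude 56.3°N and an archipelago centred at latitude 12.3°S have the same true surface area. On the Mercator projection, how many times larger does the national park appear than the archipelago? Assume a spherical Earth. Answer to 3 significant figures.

Mercator areal scale is sec²φ.
At 56.3°: sec²(56.3°) = 1/0.5548² = 3.248.
At 12.3°: sec²(12.3°) = 1/0.9770² = 1.048.
Ratio = 3.248/1.048 = cos²(12.3°)/cos²(56.3°) ≈ 3.10.

3.10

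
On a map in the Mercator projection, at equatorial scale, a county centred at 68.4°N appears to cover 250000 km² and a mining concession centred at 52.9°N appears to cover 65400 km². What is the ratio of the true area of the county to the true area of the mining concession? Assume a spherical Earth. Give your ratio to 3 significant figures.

1.42

Since Mercator area scale is 1/cos²φ, the true area equals the apparent area multiplied by cos²φ.
True area of county: 250000 × cos²(68.4°) = 250000 × 0.1355 = 33880 km².
True area of mining concession: 65400 × cos²(52.9°) = 65400 × 0.3639 = 23800 km².
Ratio = 33880 / 23800 ≈ 1.42.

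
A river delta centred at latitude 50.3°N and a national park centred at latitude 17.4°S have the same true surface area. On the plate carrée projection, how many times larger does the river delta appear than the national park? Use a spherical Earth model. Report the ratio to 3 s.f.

1.49

Plate carrée maps x = Rλ, y = Rφ. The meridian scale is h = 1 and the parallel scale is k = 1/cos φ = sec φ.
Areal scale at 50.3°: h·k = 1.000 × 1.566 = 1.566.
Areal scale at 17.4°: h·k = 1.000 × 1.048 = 1.048.
Ratio = 1.566/1.048 ≈ 1.49.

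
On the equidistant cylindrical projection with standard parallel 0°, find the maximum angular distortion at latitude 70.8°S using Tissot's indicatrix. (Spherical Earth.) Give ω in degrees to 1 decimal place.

60.7°

In the plate carrée (x = Rλ, y = Rφ), meridians are true-scale (h = 1) and parallels are stretched by k = sec φ.
At 70.8°: h = 1.000, k = 3.041; principal scales a = 3.041, b = 1.000.
sin(ω/2) = (a − b)/(a + b) = 2.041/4.041 = 0.5050, so ω = 2 arcsin(0.5050) ≈ 60.7°.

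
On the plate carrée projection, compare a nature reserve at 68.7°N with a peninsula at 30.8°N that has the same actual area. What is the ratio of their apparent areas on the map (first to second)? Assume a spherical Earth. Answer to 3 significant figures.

For the equirectangular projection with φ₀ = 0 (plate carrée), h = 1 along meridians and k = sec φ along parallels.
Areal scale at 68.7°: h·k = 1.000 × 2.753 = 2.753.
Areal scale at 30.8°: h·k = 1.000 × 1.164 = 1.164.
Ratio = 2.753/1.164 ≈ 2.36.

2.36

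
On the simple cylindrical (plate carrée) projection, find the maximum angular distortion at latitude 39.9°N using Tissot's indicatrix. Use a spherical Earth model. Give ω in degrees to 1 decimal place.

15.1°

For the equirectangular projection with φ₀ = 0 (plate carrée), h = 1 along meridians and k = sec φ along parallels.
At 39.9°: h = 1.000, k = 1.304; principal scales a = 1.304, b = 1.000.
sin(ω/2) = (a − b)/(a + b) = 0.3035/2.304 = 0.1318, so ω = 2 arcsin(0.1318) ≈ 15.1°.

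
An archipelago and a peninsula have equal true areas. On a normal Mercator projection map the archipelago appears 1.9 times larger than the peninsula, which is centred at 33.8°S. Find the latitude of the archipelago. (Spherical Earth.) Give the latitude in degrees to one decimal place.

For equal true areas on Mercator, apparent areas scale as sec²φ, so the ratio is cos²φ₂ / cos²φ₁.
cos²φ₂ / cos²φ₁ = 1.9  ⇒  cos φ₁ = cos 33.8° / √1.9 = 0.8310/1.378 = 0.6029.
φ₁ = arccos(0.6029) ≈ 52.9°.

52.9°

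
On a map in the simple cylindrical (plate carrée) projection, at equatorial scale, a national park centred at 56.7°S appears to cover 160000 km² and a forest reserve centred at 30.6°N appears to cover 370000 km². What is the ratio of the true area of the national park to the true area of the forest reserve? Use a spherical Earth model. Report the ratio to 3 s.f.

0.276

On the plate carrée, areal scale = h·k = 1 × sec φ, so true area = apparent × cos φ.
True area of national park: 160000 × cos(56.7°) = 160000 × 0.5490 = 87840 km².
True area of forest reserve: 370000 × cos(30.6°) = 370000 × 0.8607 = 318500 km².
Ratio = 87840 / 318500 ≈ 0.276.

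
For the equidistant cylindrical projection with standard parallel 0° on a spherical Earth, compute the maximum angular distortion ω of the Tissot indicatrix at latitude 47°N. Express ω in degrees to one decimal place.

Plate carrée maps x = Rλ, y = Rφ. The meridian scale is h = 1 and the parallel scale is k = 1/cos φ = sec φ.
At 47°: h = 1.000, k = 1.466; principal scales a = 1.466, b = 1.000.
sin(ω/2) = (a − b)/(a + b) = 0.4663/2.466 = 0.1891, so ω = 2 arcsin(0.1891) ≈ 21.8°.

21.8°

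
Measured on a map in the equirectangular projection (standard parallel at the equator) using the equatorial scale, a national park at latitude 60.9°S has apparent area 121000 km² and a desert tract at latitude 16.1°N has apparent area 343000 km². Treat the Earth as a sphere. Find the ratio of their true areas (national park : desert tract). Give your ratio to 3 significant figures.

0.179

Plate carrée has h = 1 and k = sec φ, giving areal scale sec φ; true area = (apparent area) · cos φ.
True area of national park: 121000 × cos(60.9°) = 121000 × 0.4863 = 58850 km².
True area of desert tract: 343000 × cos(16.1°) = 343000 × 0.9608 = 329500 km².
Ratio = 58850 / 329500 ≈ 0.179.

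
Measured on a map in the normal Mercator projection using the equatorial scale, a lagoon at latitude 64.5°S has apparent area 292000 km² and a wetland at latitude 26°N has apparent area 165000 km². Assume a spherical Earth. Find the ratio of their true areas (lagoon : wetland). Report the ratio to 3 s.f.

0.406

On Mercator the areal scale is sec²φ, so true area = apparent × cos²φ.
True area of lagoon: 292000 × cos²(64.5°) = 292000 × 0.1853 = 54120 km².
True area of wetland: 165000 × cos²(26°) = 165000 × 0.8078 = 133300 km².
Ratio = 54120 / 133300 ≈ 0.406.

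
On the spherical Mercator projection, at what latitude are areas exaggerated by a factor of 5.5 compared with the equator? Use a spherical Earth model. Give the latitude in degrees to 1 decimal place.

Mercator areal scale is sec²φ.
sec²φ = 5.5  ⇒  cos²φ = 0.1818  ⇒  cos φ = 0.4264.
φ = arccos(0.4264) ≈ 64.8°.

64.8°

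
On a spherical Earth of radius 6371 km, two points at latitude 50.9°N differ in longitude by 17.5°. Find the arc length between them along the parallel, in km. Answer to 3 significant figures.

Arc length along a parallel = R cos φ · Δλ (with Δλ in radians).
= 6371 × cos 50.9° × (17.5° × π/180) = 6371 × 0.6307 × 0.3054 ≈ 1230 km.

1230 km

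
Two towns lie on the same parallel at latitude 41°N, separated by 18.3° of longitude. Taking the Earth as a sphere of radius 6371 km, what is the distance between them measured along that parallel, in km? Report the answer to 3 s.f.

1540 km

Arc length along a parallel = R cos φ · Δλ (with Δλ in radians).
= 6371 × cos 41° × (18.3° × π/180) = 6371 × 0.7547 × 0.3194 ≈ 1540 km.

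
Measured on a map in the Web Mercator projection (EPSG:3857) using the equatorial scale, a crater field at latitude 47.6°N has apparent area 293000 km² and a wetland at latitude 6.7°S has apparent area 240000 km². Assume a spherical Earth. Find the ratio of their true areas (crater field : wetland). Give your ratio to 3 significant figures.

0.563

Since Mercator area scale is 1/cos²φ, the true area equals the apparent area multiplied by cos²φ.
True area of crater field: 293000 × cos²(47.6°) = 293000 × 0.4547 = 133200 km².
True area of wetland: 240000 × cos²(6.7°) = 240000 × 0.9864 = 236700 km².
Ratio = 133200 / 236700 ≈ 0.563.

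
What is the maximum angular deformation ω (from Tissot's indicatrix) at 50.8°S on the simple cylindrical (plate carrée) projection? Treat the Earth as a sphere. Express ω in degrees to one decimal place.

26.1°

In the plate carrée (x = Rλ, y = Rφ), meridians are true-scale (h = 1) and parallels are stretched by k = sec φ.
At 50.8°: h = 1.000, k = 1.582; principal scales a = 1.582, b = 1.000.
sin(ω/2) = (a − b)/(a + b) = 0.5822/2.582 = 0.2255, so ω = 2 arcsin(0.2255) ≈ 26.1°.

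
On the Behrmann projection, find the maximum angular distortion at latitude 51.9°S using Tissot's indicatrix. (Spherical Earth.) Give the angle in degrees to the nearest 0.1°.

38.1°

The Behrmann projection is cylindrical equal-area with φ₀ = 30°. A cylindrical equal-area projection with standard parallel φ₀ has meridian scale h = cos φ / cos φ₀ and parallel scale k = cos φ₀ / cos φ (so areas are preserved, h·k = 1).
At 51.9°: h = 0.7125, k = 1.404; principal scales a = 1.404, b = 0.7125.
sin(ω/2) = (a − b)/(a + b) = 0.6910/2.116 = 0.3266, so ω = 2 arcsin(0.3266) ≈ 38.1°.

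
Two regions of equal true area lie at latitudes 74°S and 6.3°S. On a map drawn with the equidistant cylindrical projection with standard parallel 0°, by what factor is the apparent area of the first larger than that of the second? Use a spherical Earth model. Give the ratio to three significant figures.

3.61

In the plate carrée (x = Rλ, y = Rφ), meridians are true-scale (h = 1) and parallels are stretched by k = sec φ.
Areal scale at 74°: h·k = 1.000 × 3.628 = 3.628.
Areal scale at 6.3°: h·k = 1.000 × 1.006 = 1.006.
Ratio = 3.628/1.006 ≈ 3.61.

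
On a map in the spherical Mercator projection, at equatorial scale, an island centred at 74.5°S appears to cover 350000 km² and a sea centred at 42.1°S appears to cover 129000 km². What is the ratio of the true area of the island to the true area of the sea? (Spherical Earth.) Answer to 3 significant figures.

0.352

On Mercator the areal scale is sec²φ, so true area = apparent × cos²φ.
True area of island: 350000 × cos²(74.5°) = 350000 × 0.07142 = 25000 km².
True area of sea: 129000 × cos²(42.1°) = 129000 × 0.5505 = 71020 km².
Ratio = 25000 / 71020 ≈ 0.352.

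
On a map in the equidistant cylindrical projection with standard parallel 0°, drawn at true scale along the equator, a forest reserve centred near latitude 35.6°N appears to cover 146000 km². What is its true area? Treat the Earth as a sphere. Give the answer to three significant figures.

For the equirectangular projection with φ₀ = 0 (plate carrée), h = 1 along meridians and k = sec φ along parallels.
Areal scale = h·k = 1 × sec φ; at 35.6°, h = 1.000, k = 1.230, so h·k = 1.230.
True area = apparent / (areal scale) = 146000 / 1.230 ≈ 119000 km².

119000 km²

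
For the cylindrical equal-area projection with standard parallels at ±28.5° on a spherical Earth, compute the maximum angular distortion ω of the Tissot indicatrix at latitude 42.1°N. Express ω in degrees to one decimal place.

For cylindrical equal-area with standard parallel φ₀, h = cos φ / cos φ₀ and k = cos φ₀ / cos φ, so h·k = 1.
At 42.1°: h = 0.8443, k = 1.184; principal scales a = 1.184, b = 0.8443.
sin(ω/2) = (a − b)/(a + b) = 0.3401/2.029 = 0.1677, so ω = 2 arcsin(0.1677) ≈ 19.3°.

19.3°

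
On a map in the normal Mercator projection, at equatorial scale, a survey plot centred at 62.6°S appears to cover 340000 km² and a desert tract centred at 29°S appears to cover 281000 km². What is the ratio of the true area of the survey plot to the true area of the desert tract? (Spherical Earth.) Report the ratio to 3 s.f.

On Mercator the areal scale is sec²φ, so true area = apparent × cos²φ.
True area of survey plot: 340000 × cos²(62.6°) = 340000 × 0.2118 = 72010 km².
True area of desert tract: 281000 × cos²(29°) = 281000 × 0.7650 = 215000 km².
Ratio = 72010 / 215000 ≈ 0.335.

0.335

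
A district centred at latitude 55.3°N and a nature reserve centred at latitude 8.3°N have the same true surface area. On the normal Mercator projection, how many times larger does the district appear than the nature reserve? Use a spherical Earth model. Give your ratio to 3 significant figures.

On Mercator, area is exaggerated by sec²φ = 1/cos²φ.
At 55.3°: sec²(55.3°) = 1/0.5693² = 3.086.
At 8.3°: sec²(8.3°) = 1/0.9895² = 1.021.
Ratio = 3.086/1.021 = cos²(8.3°)/cos²(55.3°) ≈ 3.02.

3.02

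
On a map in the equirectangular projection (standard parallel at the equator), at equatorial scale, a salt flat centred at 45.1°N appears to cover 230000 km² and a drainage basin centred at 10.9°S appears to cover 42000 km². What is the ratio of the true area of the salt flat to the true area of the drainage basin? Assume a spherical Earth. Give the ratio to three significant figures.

3.94

On the plate carrée, areal scale = h·k = 1 × sec φ, so true area = apparent × cos φ.
True area of salt flat: 230000 × cos(45.1°) = 230000 × 0.7059 = 162400 km².
True area of drainage basin: 42000 × cos(10.9°) = 42000 × 0.9820 = 41240 km².
Ratio = 162400 / 41240 ≈ 3.94.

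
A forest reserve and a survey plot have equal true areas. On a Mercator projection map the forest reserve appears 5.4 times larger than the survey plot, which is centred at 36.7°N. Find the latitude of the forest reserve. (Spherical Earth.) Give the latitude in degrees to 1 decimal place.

69.8°

On Mercator, (apparent₁)/(apparent₂) = sec²φ₁ / sec²φ₂ when true areas are equal.
cos²φ₂ / cos²φ₁ = 5.4  ⇒  cos φ₁ = cos 36.7° / √5.4 = 0.8018/2.324 = 0.3450.
φ₁ = arccos(0.3450) ≈ 69.8°.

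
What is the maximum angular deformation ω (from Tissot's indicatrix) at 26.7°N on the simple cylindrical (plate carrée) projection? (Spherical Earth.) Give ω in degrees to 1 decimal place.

6.5°

For the equirectangular projection with φ₀ = 0 (plate carrée), h = 1 along meridians and k = sec φ along parallels.
At 26.7°: h = 1.000, k = 1.119; principal scales a = 1.119, b = 1.000.
sin(ω/2) = (a − b)/(a + b) = 0.1194/2.119 = 0.05632, so ω = 2 arcsin(0.05632) ≈ 6.5°.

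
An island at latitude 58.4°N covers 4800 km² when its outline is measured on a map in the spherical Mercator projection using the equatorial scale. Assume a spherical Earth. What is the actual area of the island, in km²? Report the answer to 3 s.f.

Mercator is conformal, so the point scale is isotropic: h = k = sec φ = 1/cos φ.
Areal scale = k² = sec²φ = 1/cos²(58.4°) = 1/0.5240² = 3.642.
True area = apparent / (areal scale) = 4800 / 3.642 ≈ 1320 km².

1320 km²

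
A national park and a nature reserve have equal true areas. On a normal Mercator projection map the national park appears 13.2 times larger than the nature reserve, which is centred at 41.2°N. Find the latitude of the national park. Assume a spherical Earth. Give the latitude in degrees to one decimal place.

Mercator areal scale is sec²φ, so apparent-area ratio = sec²φ₁ / sec²φ₂ = cos²φ₂ / cos²φ₁.
cos²φ₂ / cos²φ₁ = 13.2  ⇒  cos φ₁ = cos 41.2° / √13.2 = 0.7524/3.633 = 0.2071.
φ₁ = arccos(0.2071) ≈ 78.0°.

78.0°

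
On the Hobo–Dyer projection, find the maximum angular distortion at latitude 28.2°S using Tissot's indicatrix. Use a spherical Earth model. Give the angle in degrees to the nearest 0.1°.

12.0°

The Hobo–Dyer projection is cylindrical equal-area with φ₀ = 37.5°. For cylindrical equal-area with standard parallel φ₀, h = cos φ / cos φ₀ and k = cos φ₀ / cos φ, so h·k = 1.
At 28.2°: h = 1.111, k = 0.9002; principal scales a = 1.111, b = 0.9002.
sin(ω/2) = (a − b)/(a + b) = 0.2107/2.011 = 0.1047, so ω = 2 arcsin(0.1047) ≈ 12.0°.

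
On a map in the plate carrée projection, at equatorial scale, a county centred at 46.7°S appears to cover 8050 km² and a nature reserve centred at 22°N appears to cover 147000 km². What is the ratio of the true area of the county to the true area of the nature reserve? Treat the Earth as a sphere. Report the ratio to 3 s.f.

Plate carrée has h = 1 and k = sec φ, giving areal scale sec φ; true area = (apparent area) · cos φ.
True area of county: 8050 × cos(46.7°) = 8050 × 0.6858 = 5521 km².
True area of nature reserve: 147000 × cos(22°) = 147000 × 0.9272 = 136300 km².
Ratio = 5521 / 136300 ≈ 0.0405.

0.0405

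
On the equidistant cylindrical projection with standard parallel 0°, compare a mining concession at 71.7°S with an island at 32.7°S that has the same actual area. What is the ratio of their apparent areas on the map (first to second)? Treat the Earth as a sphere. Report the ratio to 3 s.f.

In the plate carrée (x = Rλ, y = Rφ), meridians are true-scale (h = 1) and parallels are stretched by k = sec φ.
Areal scale at 71.7°: h·k = 1.000 × 3.185 = 3.185.
Areal scale at 32.7°: h·k = 1.000 × 1.188 = 1.188.
Ratio = 3.185/1.188 ≈ 2.68.

2.68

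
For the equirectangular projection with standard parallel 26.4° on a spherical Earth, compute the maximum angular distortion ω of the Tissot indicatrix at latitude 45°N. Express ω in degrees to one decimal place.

13.5°

With standard parallel φ₀ = 26.4°, the equirectangular projection gives x = Rλ cos φ₀, y = Rφ, so h = 1 and k = cos 26.4° / cos φ.
At 45°: h = 1.000, k = 1.267; principal scales a = 1.267, b = 1.000.
sin(ω/2) = (a − b)/(a + b) = 0.2667/2.267 = 0.1177, so ω = 2 arcsin(0.1177) ≈ 13.5°.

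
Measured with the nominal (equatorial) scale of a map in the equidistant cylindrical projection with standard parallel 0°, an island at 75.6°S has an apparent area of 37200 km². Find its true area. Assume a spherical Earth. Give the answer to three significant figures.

Plate carrée maps x = Rλ, y = Rφ. The meridian scale is h = 1 and the parallel scale is k = 1/cos φ = sec φ.
Areal scale = h·k = 1 × sec φ; at 75.6°, h = 1.000, k = 4.021, so h·k = 4.021.
True area = apparent / (areal scale) = 37200 / 4.021 ≈ 9250 km².

9250 km²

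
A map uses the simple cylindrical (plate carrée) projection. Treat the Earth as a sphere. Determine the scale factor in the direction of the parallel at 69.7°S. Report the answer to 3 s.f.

In the plate carrée (x = Rλ, y = Rφ), meridians are true-scale (h = 1) and parallels are stretched by k = sec φ.
k = 1/cos 69.7° = 1/0.3469 = 2.882.

2.88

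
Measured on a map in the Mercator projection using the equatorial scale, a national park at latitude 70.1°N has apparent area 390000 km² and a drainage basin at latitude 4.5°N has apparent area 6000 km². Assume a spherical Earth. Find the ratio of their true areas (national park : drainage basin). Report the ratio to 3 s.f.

7.58

Since Mercator area scale is 1/cos²φ, the true area equals the apparent area multiplied by cos²φ.
True area of national park: 390000 × cos²(70.1°) = 390000 × 0.1159 = 45180 km².
True area of drainage basin: 6000 × cos²(4.5°) = 6000 × 0.9938 = 5963 km².
Ratio = 45180 / 5963 ≈ 7.58.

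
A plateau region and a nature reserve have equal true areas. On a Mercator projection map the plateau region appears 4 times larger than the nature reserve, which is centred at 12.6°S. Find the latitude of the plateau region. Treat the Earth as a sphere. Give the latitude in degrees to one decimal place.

60.8°

On Mercator, (apparent₁)/(apparent₂) = sec²φ₁ / sec²φ₂ when true areas are equal.
cos²φ₂ / cos²φ₁ = 4  ⇒  cos φ₁ = cos 12.6° / √4 = 0.9759/2.000 = 0.4880.
φ₁ = arccos(0.4880) ≈ 60.8°.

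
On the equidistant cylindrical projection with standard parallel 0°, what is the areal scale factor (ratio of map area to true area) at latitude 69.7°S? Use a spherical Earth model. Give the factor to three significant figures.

For the equirectangular projection with φ₀ = 0 (plate carrée), h = 1 along meridians and k = sec φ along parallels.
Areal scale = h·k = 1 × sec φ; at 69.7°, h = 1.000, k = 2.882, so h·k = 2.882.

2.88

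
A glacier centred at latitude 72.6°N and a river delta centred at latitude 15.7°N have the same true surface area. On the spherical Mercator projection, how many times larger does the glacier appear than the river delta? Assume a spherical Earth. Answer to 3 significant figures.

10.4

On Mercator, area is exaggerated by sec²φ = 1/cos²φ.
At 72.6°: sec²(72.6°) = 1/0.2990² = 11.18.
At 15.7°: sec²(15.7°) = 1/0.9627² = 1.079.
Ratio = 11.18/1.079 = cos²(15.7°)/cos²(72.6°) ≈ 10.4.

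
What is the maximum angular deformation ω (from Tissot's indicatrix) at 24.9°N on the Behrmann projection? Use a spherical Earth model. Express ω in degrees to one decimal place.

Behrmann is a cylindrical equal-area projection with standard parallels at ±30°. A cylindrical equal-area projection with standard parallel φ₀ has meridian scale h = cos φ / cos φ₀ and parallel scale k = cos φ₀ / cos φ (so areas are preserved, h·k = 1).
At 24.9°: h = 1.047, k = 0.9548; principal scales a = 1.047, b = 0.9548.
sin(ω/2) = (a − b)/(a + b) = 0.09259/2.002 = 0.04624, so ω = 2 arcsin(0.04624) ≈ 5.3°.

5.3°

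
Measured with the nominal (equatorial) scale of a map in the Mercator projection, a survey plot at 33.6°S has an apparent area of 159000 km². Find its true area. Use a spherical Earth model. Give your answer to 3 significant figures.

110000 km²

Mercator is conformal, so the point scale is isotropic: h = k = sec φ = 1/cos φ.
Areal scale = k² = sec²φ = 1/cos²(33.6°) = 1/0.8329² = 1.441.
True area = apparent / (areal scale) = 159000 / 1.441 ≈ 110000 km².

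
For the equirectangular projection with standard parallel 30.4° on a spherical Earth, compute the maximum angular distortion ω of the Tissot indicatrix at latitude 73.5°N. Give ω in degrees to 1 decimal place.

The equidistant cylindrical projection with φ₀ = 30.4° has h = 1 (meridians true) and k = cos φ₀ / cos φ along parallels.
At 73.5°: h = 1.000, k = 3.037; principal scales a = 3.037, b = 1.000.
sin(ω/2) = (a − b)/(a + b) = 2.037/4.037 = 0.5046, so ω = 2 arcsin(0.5046) ≈ 60.6°.

60.6°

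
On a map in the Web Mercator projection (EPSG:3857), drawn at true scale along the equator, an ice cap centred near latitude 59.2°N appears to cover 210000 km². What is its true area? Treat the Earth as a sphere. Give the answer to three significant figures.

55100 km²

For Mercator, h = k = sec φ (a conformal cylindrical projection has a single point scale, 1/cos φ).
Areal scale = k² = sec²φ = 1/cos²(59.2°) = 1/0.5120² = 3.814.
True area = apparent / (areal scale) = 210000 / 3.814 ≈ 55100 km².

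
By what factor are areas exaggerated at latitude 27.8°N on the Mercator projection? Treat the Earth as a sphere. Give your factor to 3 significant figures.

The Mercator projection is conformal; its linear scale factor is the same in every direction and equals sec φ = 1/cos φ.
Areal scale = k² = sec²φ = 1/cos²(27.8°) = 1/0.8846² = 1.278.

1.28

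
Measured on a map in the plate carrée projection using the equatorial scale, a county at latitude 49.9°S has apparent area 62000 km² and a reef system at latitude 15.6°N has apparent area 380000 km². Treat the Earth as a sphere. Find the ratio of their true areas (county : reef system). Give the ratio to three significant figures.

On the plate carrée, areal scale = h·k = 1 × sec φ, so true area = apparent × cos φ.
True area of county: 62000 × cos(49.9°) = 62000 × 0.6441 = 39940 km².
True area of reef system: 380000 × cos(15.6°) = 380000 × 0.9632 = 366000 km².
Ratio = 39940 / 366000 ≈ 0.109.

0.109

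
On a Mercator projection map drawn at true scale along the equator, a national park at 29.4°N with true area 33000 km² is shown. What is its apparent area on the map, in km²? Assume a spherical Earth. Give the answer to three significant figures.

43500 km²

For Mercator, h = k = sec φ (a conformal cylindrical projection has a single point scale, 1/cos φ).
Areal scale = k² = sec²φ = 1/cos²(29.4°) = 1/0.8712² = 1.317.
Apparent area = 33000 × 1.317 ≈ 43500 km².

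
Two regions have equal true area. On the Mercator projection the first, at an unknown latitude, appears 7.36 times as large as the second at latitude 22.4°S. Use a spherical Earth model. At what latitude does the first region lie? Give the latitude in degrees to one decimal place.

On Mercator, (apparent₁)/(apparent₂) = sec²φ₁ / sec²φ₂ when true areas are equal.
cos²φ₂ / cos²φ₁ = 7.36  ⇒  cos φ₁ = cos 22.4° / √7.36 = 0.9245/2.713 = 0.3408.
φ₁ = arccos(0.3408) ≈ 70.1°.

70.1°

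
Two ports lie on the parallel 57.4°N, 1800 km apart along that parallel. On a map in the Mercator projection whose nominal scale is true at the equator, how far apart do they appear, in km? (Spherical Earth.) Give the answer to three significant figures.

For Mercator, h = k = sec φ (a conformal cylindrical projection has a single point scale, 1/cos φ).
Along the parallel, k = sec 57.4° = 1/0.5388 = 1.856.
Map distance = 1800 × 1.856 ≈ 3340 km.

3340 km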